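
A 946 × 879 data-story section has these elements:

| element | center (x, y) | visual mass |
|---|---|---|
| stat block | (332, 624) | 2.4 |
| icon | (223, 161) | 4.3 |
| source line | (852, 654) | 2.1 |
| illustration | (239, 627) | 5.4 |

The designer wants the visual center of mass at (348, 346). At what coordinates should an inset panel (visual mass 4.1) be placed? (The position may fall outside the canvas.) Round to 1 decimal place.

After adding the inset panel, total weight = 2.4 + 4.3 + 2.1 + 5.4 + 4.1 = 18.3.
Along x: (4835.5 + 4.1·x) / 18.3 = 348 (existing moment 2.4·332 + 4.3·223 + 2.1·852 + 5.4·239 = 4835.5) ⇒ x = (6368.4 − 4835.5) / 4.1 ≈ 373.88.
Along y: (6949.1 + 4.1·y) / 18.3 = 346 (existing moment 2.4·624 + 4.3·161 + 2.1·654 + 5.4·627 = 6949.1) ⇒ y = (6331.8 − 6949.1) / 4.1 ≈ -150.56.

(373.9, -150.6)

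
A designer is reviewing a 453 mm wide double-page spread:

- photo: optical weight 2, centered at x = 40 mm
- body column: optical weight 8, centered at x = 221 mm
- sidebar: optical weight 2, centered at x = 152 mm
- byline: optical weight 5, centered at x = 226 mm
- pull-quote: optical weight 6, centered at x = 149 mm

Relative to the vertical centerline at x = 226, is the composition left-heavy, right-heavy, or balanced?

Weights sum to 2 + 8 + 2 + 5 + 6 = 23.
x: (2·40 + 8·221 + 2·152 + 5·226 + 6·149) / 23 = 4176 / 23 ≈ 181.57
181.6 vs midline 226 → left-heavy.

left-heavy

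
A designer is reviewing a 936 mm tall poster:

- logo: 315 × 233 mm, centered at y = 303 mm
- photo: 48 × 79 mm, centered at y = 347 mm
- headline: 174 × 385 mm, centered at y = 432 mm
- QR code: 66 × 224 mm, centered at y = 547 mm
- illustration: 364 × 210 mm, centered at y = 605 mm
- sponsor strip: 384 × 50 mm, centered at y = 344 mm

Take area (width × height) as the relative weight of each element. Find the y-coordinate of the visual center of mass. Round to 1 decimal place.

Taking area as weight: logo 315·233 = 73395, photo 48·79 = 3792, headline 174·385 = 66990, QR code 66·224 = 14784, illustration 364·210 = 76440, sponsor strip 384·50 = 19200. Sum 254601.
Σw·y = 73395·303 + 3792·347 + 66990·432 + 14784·547 + 76440·605 + 19200·344 = 113432037, so ȳ = 113432037/254601 ≈ 445.53.

y ≈ 445.5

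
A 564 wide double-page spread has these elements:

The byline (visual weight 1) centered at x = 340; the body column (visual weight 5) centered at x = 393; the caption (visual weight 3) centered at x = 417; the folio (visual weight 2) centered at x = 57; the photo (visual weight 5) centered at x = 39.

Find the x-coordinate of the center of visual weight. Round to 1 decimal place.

Weights sum to 1 + 5 + 3 + 2 + 5 = 16.
x: (1·340 + 5·393 + 3·417 + 2·57 + 5·39) / 16 = 3865 / 16 ≈ 241.56

x ≈ 241.6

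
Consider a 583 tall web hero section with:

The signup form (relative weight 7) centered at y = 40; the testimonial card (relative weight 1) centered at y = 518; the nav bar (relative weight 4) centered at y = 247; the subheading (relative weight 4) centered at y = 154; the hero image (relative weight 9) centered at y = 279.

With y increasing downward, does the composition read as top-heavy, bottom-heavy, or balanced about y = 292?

top-heavy

Weights sum to 7 + 1 + 4 + 4 + 9 = 25.
y: (7·40 + 1·518 + 4·247 + 4·154 + 9·279) / 25 = 4913 / 25 ≈ 196.52
Since 196.5 is above (smaller y than) 292, the composition reads top-heavy.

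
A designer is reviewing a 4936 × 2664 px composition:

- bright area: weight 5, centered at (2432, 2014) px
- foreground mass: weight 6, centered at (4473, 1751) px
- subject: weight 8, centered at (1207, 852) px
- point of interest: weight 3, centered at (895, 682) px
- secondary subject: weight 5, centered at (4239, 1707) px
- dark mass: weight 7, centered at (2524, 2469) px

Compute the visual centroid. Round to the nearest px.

Weights sum to 5 + 6 + 8 + 3 + 5 + 7 = 34.
Σw·x = 5·2432 + 6·4473 + 8·1207 + 3·895 + 5·4239 + 7·2524 = 90202, so x̄ = 90202/34 ≈ 2653.00.
Σw·y = 5·2014 + 6·1751 + 8·852 + 3·682 + 5·1707 + 7·2469 = 55256, so ȳ = 55256/34 ≈ 1625.18.

(2653, 1625)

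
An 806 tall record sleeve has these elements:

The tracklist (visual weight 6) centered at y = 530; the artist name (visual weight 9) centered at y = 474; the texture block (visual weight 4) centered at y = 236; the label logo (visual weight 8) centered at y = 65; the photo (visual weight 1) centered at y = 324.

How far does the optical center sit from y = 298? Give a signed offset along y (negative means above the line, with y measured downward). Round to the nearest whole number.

≈ 32

Weights sum to 6 + 9 + 4 + 8 + 1 = 28.
y-moment: 6·530 + 9·474 + 4·236 + 8·65 + 1·324 = 9234; centroid 9234/28 ≈ 329.79.
Offset from y = 298: 329.79 − 298 ≈ 31.79.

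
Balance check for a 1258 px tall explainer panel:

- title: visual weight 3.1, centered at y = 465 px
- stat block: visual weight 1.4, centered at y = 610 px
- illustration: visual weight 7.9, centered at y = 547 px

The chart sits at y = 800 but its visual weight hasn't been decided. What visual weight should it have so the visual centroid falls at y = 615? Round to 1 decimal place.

Fixed elements: Σw = 3.1 + 1.4 + 7.9 = 12.4, Σw·y = 3.1·465 + 1.4·610 + 7.9·547 = 6616.8.
Set Σw·y/Σw = 615: (6616.8 + 800w) = 615·(12.4 + w).
Solving: w = (615·12.4 − 6616.8) / (800 − 615) = 1009.2 / 185 ≈ 5.46.

w ≈ 5.5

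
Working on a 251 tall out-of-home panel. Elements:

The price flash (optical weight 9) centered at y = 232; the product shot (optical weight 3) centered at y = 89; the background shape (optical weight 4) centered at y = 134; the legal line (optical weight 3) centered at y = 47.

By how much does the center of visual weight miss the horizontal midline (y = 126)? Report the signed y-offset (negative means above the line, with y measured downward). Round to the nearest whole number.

Weights sum to 9 + 3 + 4 + 3 = 19.
Σw·y = 9·232 + 3·89 + 4·134 + 3·47 = 3032, so ȳ = 3032/19 ≈ 159.58.
Offset from y = 126: 159.58 − 126 ≈ 33.58.

≈ 34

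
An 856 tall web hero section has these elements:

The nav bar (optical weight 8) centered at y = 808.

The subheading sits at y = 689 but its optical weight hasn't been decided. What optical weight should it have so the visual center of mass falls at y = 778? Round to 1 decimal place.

The single fixed element contributes weight 8, moment 8·808 = 6464.
For the centroid to hit 778: (6464 + w·689) / (8 + w) = 778.
Rearranging, w·(689 − 778) = 778·8 − 6464 = -240, so w ≈ -240/-89 = 2.70.

w ≈ 2.7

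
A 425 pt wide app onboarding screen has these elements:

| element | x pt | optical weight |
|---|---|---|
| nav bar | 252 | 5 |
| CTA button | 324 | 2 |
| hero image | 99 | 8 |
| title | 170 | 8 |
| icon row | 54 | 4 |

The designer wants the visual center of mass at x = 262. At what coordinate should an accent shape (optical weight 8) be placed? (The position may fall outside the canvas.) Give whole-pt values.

x ≈ 612

New total weight: (5 + 2 + 8 + 8 + 4) + 8 = 35.
x: need Σw·x = 35·262 = 9170. Existing = 5·252 + 2·324 + 8·99 + 8·170 + 4·54 = 4276. Remainder 4894 / 8 ≈ 611.75.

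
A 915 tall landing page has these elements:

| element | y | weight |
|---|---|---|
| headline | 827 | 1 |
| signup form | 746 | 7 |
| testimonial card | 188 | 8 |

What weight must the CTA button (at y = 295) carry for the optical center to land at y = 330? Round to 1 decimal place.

Fixed elements: Σw = 1 + 7 + 8 = 16, Σw·y = 1·827 + 7·746 + 8·188 = 7553.
For the centroid to hit 330: (7553 + w·295) / (16 + w) = 330.
Rearranging, w·(295 − 330) = 330·16 − 7553 = -2273, so w ≈ -2273/-35 = 64.94.

w ≈ 64.9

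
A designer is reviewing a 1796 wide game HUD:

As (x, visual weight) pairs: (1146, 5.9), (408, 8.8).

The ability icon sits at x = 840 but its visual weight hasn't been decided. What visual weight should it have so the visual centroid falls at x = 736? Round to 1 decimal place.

Known weights sum to 5.9 + 8.8 = 14.7; their moment is 5.9·1146 + 8.8·408 = 10351.8.
Balance at x = 736 requires (10351.8 + w·840) / (14.7 + w) = 736.
Solving: w = (736·14.7 − 10351.8) / (840 − 736) = 467.4 / 104 ≈ 4.49.

w ≈ 4.5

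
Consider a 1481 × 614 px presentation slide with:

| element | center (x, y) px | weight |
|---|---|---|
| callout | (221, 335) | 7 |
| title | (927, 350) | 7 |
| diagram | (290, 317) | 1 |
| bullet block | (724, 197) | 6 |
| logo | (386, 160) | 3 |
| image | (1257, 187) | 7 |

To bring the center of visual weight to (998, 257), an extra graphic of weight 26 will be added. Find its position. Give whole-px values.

With the extra graphic, Σw becomes 7 + 7 + 1 + 6 + 3 + 7 + 26 = 57.
x: need Σw·x = 57·998 = 56886. Existing = 7·221 + 7·927 + 1·290 + 6·724 + 3·386 + 7·1257 = 22627. Remainder 34259 / 26 ≈ 1317.65.
y: need Σw·y = 57·257 = 14649. Existing = 7·335 + 7·350 + 1·317 + 6·197 + 3·160 + 7·187 = 8083. Remainder 6566 / 26 ≈ 252.54.

(1318, 253)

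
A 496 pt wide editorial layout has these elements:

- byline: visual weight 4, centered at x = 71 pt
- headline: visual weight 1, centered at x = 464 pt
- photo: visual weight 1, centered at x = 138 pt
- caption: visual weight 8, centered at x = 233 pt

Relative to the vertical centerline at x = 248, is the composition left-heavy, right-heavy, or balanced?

Total weight = 4 + 1 + 1 + 8 = 14.
x: (4·71 + 1·464 + 1·138 + 8·233) / 14 = 2750 / 14 ≈ 196.43
Since 196.4 is left of 248, the composition reads left-heavy.

left-heavy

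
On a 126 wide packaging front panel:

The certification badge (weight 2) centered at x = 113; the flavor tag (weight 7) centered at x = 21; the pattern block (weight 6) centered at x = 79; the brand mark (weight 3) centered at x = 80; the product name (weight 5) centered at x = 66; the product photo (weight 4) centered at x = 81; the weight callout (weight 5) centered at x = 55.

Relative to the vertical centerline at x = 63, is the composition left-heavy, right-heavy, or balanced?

balanced

Weights sum to 2 + 7 + 6 + 3 + 5 + 4 + 5 = 32.
Σw·x = 2016; x̄ = 2016/32 ≈ 63.00.
63.00 = 63 exactly: balanced.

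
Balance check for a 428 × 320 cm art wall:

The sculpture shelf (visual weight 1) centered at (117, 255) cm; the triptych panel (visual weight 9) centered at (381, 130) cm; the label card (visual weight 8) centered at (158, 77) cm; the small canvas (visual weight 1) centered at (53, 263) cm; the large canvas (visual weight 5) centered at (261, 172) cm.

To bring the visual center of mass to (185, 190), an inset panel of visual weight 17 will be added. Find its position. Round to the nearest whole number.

With the inset panel, Σw becomes 1 + 9 + 8 + 1 + 5 + 17 = 41.
x: need Σw·x = 41·185 = 7585. Existing = 1·117 + 9·381 + 8·158 + 1·53 + 5·261 = 6168. Remainder 1417 / 17 ≈ 83.35.
y: need Σw·y = 41·190 = 7790. Existing = 1·255 + 9·130 + 8·77 + 1·263 + 5·172 = 3164. Remainder 4626 / 17 ≈ 272.12.

(83, 272)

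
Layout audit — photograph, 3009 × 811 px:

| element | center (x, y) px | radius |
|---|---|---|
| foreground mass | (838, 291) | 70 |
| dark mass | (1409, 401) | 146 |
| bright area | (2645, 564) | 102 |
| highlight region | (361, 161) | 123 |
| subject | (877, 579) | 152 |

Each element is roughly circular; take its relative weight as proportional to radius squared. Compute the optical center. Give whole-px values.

(1167, 423)

Weights ∝ r²: foreground mass 70² = 4900, dark mass 146² = 21316, bright area 102² = 10404, highlight region 123² = 15129, subject 152² = 23104; Σw = 74853.
Σw·x = 4900·838 + 21316·1409 + 10404·2645 + 15129·361 + 23104·877 = 87382801, so x̄ = 87382801/74853 ≈ 1167.39.
Σw·y = 4900·291 + 21316·401 + 10404·564 + 15129·161 + 23104·579 = 31654457, so ȳ = 31654457/74853 ≈ 422.89.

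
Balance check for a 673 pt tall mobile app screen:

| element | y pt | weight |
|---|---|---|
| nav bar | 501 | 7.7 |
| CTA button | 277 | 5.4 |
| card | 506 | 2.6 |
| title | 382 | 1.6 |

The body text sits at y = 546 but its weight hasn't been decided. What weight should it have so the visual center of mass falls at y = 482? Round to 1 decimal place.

Known weights sum to 7.7 + 5.4 + 2.6 + 1.6 = 17.3; their moment is 7.7·501 + 5.4·277 + 2.6·506 + 1.6·382 = 7280.3.
For the centroid to hit 482: (7280.3 + w·546) / (17.3 + w) = 482.
Rearranging, w·(546 − 482) = 482·17.3 − 7280.3 = 1058.3, so w ≈ 1058.3/64 = 16.54.

w ≈ 16.5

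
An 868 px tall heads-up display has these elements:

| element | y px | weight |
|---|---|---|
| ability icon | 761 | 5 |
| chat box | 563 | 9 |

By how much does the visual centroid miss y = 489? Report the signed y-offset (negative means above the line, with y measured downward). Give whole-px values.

Weights sum to 5 + 9 = 14.
y: (5·761 + 9·563) / 14 = 8872 / 14 ≈ 633.71
Against y = 489, that's 633.71 − 489 = 144.71.

≈ 145 px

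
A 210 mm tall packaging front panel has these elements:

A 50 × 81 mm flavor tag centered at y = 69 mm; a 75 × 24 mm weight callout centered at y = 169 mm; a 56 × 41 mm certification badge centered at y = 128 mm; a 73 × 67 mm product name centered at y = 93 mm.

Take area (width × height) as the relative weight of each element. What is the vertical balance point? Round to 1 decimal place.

y ≈ 102.2

Areas: flavor tag 50·81 = 4050, weight callout 75·24 = 1800, certification badge 56·41 = 2296, product name 73·67 = 4891. Total weight = 13037.
Σw·y = 4050·69 + 1800·169 + 2296·128 + 4891·93 = 1332401, so ȳ = 1332401/13037 ≈ 102.20.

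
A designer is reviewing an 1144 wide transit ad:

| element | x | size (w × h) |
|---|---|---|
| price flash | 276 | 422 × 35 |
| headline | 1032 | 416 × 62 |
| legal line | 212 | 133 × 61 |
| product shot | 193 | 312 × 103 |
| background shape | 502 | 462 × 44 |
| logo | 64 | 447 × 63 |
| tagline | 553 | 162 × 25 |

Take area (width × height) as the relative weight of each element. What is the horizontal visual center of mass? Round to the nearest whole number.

Areas → weights: price flash 422·35 = 14770, headline 416·62 = 25792, legal line 133·61 = 8113, product shot 312·103 = 32136, background shape 462·44 = 20328, logo 447·63 = 28161, tagline 162·25 = 4050; Σw = 133350.
x: moment 52862678 / weight 133350 ≈ 396.42

x ≈ 396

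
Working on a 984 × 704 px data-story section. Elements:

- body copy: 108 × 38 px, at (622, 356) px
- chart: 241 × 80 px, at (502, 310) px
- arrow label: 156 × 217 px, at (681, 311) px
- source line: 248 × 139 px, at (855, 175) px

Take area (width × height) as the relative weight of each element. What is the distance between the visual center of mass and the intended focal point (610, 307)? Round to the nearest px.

Taking area as weight: body copy 108·38 = 4104, chart 241·80 = 19280, arrow label 156·217 = 33852, source line 248·139 = 34472. Sum 91708.
Σw·x = 4104·622 + 19280·502 + 33852·681 + 34472·855 = 64758020, so x̄ = 64758020/91708 ≈ 706.13.
Σw·y = 4104·356 + 19280·310 + 33852·311 + 34472·175 = 23998396, so ȳ = 23998396/91708 ≈ 261.68.
From (610, 307): dx = 96.13, dy = -45.32, so the distance is √(dx²+dy²) ≈ 106.28.

≈ 106 px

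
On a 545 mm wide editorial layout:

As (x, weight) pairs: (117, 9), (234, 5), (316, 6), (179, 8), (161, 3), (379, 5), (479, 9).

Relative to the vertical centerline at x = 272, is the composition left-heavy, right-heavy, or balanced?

Weights sum to 9 + 5 + 6 + 8 + 3 + 5 + 9 = 45.
Σw·x = 12240; x̄ = 12240/45 ≈ 272.00.
The centroid 272.00 matches the midline at 272, so the layout is balanced.

balanced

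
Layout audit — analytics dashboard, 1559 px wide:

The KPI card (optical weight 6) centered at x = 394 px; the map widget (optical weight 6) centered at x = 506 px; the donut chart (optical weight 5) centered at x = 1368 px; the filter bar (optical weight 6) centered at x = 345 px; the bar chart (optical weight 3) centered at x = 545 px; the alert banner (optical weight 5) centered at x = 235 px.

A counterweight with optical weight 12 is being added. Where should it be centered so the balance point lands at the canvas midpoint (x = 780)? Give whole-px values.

x ≈ 1368

New total weight: (6 + 6 + 5 + 6 + 3 + 5) + 12 = 43.
Along x: (17120 + 12·x) / 43 = 780 (existing moment 6·394 + 6·506 + 5·1368 + 6·345 + 3·545 + 5·235 = 17120) ⇒ x = (33540 − 17120) / 12 ≈ 1368.33.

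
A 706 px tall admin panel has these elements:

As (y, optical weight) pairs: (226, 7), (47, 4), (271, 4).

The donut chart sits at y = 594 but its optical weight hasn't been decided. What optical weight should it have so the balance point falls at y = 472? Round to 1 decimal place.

w ≈ 34.6

Known weights sum to 7 + 4 + 4 = 15; their moment is 7·226 + 4·47 + 4·271 = 2854.
For the centroid to hit 472: (2854 + w·594) / (15 + w) = 472.
Solving: w = (472·15 − 2854) / (594 − 472) = 4226 / 122 ≈ 34.64.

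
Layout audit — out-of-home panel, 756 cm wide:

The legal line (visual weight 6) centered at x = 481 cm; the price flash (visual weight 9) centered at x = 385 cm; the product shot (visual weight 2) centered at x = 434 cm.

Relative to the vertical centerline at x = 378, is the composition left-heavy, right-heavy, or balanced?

Total weight = 6 + 9 + 2 = 17.
Σw·x = 6·481 + 9·385 + 2·434 = 7219, so x̄ = 7219/17 ≈ 424.65.
Since 424.6 is right of 378, the composition reads right-heavy.

right-heavy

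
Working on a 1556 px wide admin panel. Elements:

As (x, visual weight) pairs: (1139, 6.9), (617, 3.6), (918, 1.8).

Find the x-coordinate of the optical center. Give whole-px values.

x ≈ 954

Weights sum to 6.9 + 3.6 + 1.8 = 12.3.
x-moment: 6.9·1139 + 3.6·617 + 1.8·918 = 11732.7; centroid 11732.7/12.3 ≈ 953.88.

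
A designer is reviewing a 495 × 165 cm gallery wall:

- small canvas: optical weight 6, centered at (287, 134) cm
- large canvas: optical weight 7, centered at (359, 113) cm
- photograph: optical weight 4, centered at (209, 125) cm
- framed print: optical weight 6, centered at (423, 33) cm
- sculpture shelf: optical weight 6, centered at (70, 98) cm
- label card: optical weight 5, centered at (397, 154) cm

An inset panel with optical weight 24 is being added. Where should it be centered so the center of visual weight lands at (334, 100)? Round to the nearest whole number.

After adding the inset panel, total weight = 6 + 7 + 4 + 6 + 6 + 5 + 24 = 58.
Along x: (10014 + 24·x) / 58 = 334 (existing moment 6·287 + 7·359 + 4·209 + 6·423 + 6·70 + 5·397 = 10014) ⇒ x = (19372 − 10014) / 24 ≈ 389.92.
Along y: (3651 + 24·y) / 58 = 100 (existing moment 6·134 + 7·113 + 4·125 + 6·33 + 6·98 + 5·154 = 3651) ⇒ y = (5800 − 3651) / 24 ≈ 89.54.

(390, 90)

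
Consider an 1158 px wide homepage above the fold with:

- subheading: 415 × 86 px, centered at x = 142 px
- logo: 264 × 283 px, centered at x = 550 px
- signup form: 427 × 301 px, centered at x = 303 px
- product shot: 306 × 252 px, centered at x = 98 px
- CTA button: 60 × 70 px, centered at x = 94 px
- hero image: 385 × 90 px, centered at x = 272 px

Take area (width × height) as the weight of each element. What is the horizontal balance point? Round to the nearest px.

x ≈ 289

Areas: subheading 415·86 = 35690, logo 264·283 = 74712, signup form 427·301 = 128527, product shot 306·252 = 77112, CTA button 60·70 = 4200, hero image 385·90 = 34650. Total weight = 354891.
Σw·x = 102479837; x̄ = 102479837/354891 ≈ 288.76.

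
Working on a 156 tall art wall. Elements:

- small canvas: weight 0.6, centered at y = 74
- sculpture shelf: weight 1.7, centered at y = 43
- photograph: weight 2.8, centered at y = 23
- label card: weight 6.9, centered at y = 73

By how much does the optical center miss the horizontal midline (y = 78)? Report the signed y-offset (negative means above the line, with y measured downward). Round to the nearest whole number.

Weights sum to 0.6 + 1.7 + 2.8 + 6.9 = 12.0.
Σw·y = 0.6·74 + 1.7·43 + 2.8·23 + 6.9·73 = 685.6, so ȳ = 685.6/12.0 ≈ 57.13.
Against y = 78, that's 57.13 − 78 = -20.87.

≈ -21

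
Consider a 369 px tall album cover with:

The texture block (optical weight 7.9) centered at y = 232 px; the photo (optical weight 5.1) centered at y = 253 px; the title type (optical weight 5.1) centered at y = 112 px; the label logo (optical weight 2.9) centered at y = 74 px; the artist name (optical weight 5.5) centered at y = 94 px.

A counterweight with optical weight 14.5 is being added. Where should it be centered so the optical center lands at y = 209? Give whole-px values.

y ≈ 286

With the counterweight, Σw becomes 7.9 + 5.1 + 5.1 + 2.9 + 5.5 + 14.5 = 41.0.
y: target moment 41.0×209 = 8569.0; current 7.9·232 + 5.1·253 + 5.1·112 + 2.9·74 + 5.5·94 = 4425.9; the counterweight supplies 4143.1, so y = 4143.1/14.5 ≈ 285.73.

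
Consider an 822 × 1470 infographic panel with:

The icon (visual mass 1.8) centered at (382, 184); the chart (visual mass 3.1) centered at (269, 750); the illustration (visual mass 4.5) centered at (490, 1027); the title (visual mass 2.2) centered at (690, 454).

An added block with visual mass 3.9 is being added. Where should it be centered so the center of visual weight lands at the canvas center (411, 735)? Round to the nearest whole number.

After adding the added block, total weight = 1.8 + 3.1 + 4.5 + 2.2 + 3.9 = 15.5.
x: target moment 15.5×411 = 6370.5; current 1.8·382 + 3.1·269 + 4.5·490 + 2.2·690 = 5244.5; the added block supplies 1126.0, so x = 1126.0/3.9 ≈ 288.72.
y: target moment 15.5×735 = 11392.5; current 1.8·184 + 3.1·750 + 4.5·1027 + 2.2·454 = 8276.5; the added block supplies 3116.0, so y = 3116.0/3.9 ≈ 798.97.

(289, 799)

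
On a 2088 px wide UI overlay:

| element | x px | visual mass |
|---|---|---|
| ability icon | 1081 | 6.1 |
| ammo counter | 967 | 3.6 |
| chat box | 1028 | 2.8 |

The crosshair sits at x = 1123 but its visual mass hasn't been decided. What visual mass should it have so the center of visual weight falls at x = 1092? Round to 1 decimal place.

w ≈ 22.5

Known weights sum to 6.1 + 3.6 + 2.8 = 12.5; their moment is 6.1·1081 + 3.6·967 + 2.8·1028 = 12953.7.
Balance at x = 1092 requires (12953.7 + w·1123) / (12.5 + w) = 1092.
So w = (1092·12.5 − 12953.7)/(1123 − 1092) = 696.3/31 ≈ 22.46.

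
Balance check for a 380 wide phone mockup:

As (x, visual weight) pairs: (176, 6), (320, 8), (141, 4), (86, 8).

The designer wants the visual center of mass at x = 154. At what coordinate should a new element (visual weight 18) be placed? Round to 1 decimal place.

x ≈ 106.0

After adding the new element, total weight = 6 + 8 + 4 + 8 + 18 = 44.
x: need Σw·x = 44·154 = 6776. Existing = 6·176 + 8·320 + 4·141 + 8·86 = 4868. Remainder 1908 / 18 ≈ 106.00.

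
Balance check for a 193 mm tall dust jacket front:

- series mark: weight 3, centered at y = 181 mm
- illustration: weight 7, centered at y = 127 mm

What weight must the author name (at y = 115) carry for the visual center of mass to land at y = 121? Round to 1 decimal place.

w ≈ 37.0

Known weights sum to 3 + 7 = 10; their moment is 3·181 + 7·127 = 1432.
For the centroid to hit 121: (1432 + w·115) / (10 + w) = 121.
Rearranging, w·(115 − 121) = 121·10 − 1432 = -222, so w ≈ -222/-6 = 37.00.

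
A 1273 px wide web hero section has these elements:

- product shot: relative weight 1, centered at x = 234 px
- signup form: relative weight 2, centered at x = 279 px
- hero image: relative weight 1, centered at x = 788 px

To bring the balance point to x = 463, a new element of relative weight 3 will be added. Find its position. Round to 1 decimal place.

x ≈ 553.7

New total weight: (1 + 2 + 1) + 3 = 7.
x: need Σw·x = 7·463 = 3241. Existing = 1·234 + 2·279 + 1·788 = 1580. Remainder 1661 / 3 ≈ 553.67.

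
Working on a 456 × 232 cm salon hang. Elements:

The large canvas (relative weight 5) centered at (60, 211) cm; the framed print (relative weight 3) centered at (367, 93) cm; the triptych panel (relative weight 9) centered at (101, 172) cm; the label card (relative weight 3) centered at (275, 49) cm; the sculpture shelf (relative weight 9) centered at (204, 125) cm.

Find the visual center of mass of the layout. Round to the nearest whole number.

Weights sum to 5 + 3 + 9 + 3 + 9 = 29.
x: (5·60 + 3·367 + 9·101 + 3·275 + 9·204) / 29 = 4971 / 29 ≈ 171.41
y: (5·211 + 3·93 + 9·172 + 3·49 + 9·125) / 29 = 4154 / 29 ≈ 143.24

(171, 143)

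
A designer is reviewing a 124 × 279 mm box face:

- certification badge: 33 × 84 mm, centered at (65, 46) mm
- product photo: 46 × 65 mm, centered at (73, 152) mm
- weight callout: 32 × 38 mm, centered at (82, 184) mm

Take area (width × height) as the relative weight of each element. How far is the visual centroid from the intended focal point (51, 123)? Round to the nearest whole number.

Areas → weights: certification badge 33·84 = 2772, product photo 46·65 = 2990, weight callout 32·38 = 1216; Σw = 6978.
x: (2772·65 + 2990·73 + 1216·82) / 6978 = 498162 / 6978 ≈ 71.39
y: (2772·46 + 2990·152 + 1216·184) / 6978 = 805736 / 6978 ≈ 115.47
Relative to (51, 123): Δ = (20.39, -7.53); |Δ| = √(20.39² + -7.53²) ≈ 21.74.

≈ 22 mm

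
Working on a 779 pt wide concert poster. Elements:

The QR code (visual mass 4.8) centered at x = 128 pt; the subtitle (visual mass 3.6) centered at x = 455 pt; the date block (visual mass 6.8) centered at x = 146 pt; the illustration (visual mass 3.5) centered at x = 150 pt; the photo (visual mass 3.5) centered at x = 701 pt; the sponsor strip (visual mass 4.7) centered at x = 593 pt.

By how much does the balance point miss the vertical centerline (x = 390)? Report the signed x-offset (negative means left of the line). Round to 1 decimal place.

Total weight = 4.8 + 3.6 + 6.8 + 3.5 + 3.5 + 4.7 = 26.9.
x-moment: 4.8·128 + 3.6·455 + 6.8·146 + 3.5·150 + 3.5·701 + 4.7·593 = 9010.8; centroid 9010.8/26.9 ≈ 334.97.
Against x = 390, that's 334.97 − 390 = -55.03.

≈ -55.0 pt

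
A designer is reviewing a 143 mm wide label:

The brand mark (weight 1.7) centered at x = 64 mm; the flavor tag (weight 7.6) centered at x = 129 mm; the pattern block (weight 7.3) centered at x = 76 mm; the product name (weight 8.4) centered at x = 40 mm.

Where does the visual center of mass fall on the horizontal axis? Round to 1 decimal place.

x ≈ 79.2

Total weight = 1.7 + 7.6 + 7.3 + 8.4 = 25.0.
x: (1.7·64 + 7.6·129 + 7.3·76 + 8.4·40) / 25.0 = 1980.0 / 25.0 ≈ 79.20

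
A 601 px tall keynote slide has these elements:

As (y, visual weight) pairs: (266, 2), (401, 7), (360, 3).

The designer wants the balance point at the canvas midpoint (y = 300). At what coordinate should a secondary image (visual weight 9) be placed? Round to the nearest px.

y ≈ 209

New total weight: (2 + 7 + 3) + 9 = 21.
y: need Σw·y = 21·300 = 6300. Existing = 2·266 + 7·401 + 3·360 = 4419. Remainder 1881 / 9 ≈ 209.00.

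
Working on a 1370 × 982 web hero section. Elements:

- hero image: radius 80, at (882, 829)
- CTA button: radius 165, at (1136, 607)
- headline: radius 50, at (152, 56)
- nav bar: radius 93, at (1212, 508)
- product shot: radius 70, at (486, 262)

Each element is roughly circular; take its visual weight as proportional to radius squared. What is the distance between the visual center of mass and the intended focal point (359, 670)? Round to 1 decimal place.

r² weights: hero image 80² = 6400, CTA button 165² = 27225, headline 50² = 2500, nav bar 93² = 8649, product shot 70² = 4900. Total = 49674.
x-moment: 6400·882 + 27225·1136 + 2500·152 + 8649·1212 + 4900·486 = 49816388; centroid 49816388/49674 ≈ 1002.87.
y-moment: 6400·829 + 27225·607 + 2500·56 + 8649·508 + 4900·262 = 27648667; centroid 27648667/49674 ≈ 556.60.
Offset from (359, 670): Δx ≈ 643.87, Δy ≈ -113.40; distance = √(Δx² + Δy²) ≈ 653.78.

≈ 653.8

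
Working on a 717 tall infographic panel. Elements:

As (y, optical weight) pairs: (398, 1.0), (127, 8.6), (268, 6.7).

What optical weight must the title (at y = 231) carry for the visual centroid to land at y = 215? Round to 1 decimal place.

w ≈ 13.7

Known weights sum to 1.0 + 8.6 + 6.7 = 16.3; their moment is 1.0·398 + 8.6·127 + 6.7·268 = 3285.8.
For the centroid to hit 215: (3285.8 + w·231) / (16.3 + w) = 215.
So w = (215·16.3 − 3285.8)/(231 − 215) = 218.7/16 ≈ 13.67.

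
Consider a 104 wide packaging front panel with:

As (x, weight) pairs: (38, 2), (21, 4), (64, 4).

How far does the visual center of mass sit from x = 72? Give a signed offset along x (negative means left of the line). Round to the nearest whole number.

≈ -30

Weights sum to 2 + 4 + 4 = 10.
Σw·x = 2·38 + 4·21 + 4·64 = 416, so x̄ = 416/10 ≈ 41.60.
Difference: 41.60 − 72 ≈ -30.40.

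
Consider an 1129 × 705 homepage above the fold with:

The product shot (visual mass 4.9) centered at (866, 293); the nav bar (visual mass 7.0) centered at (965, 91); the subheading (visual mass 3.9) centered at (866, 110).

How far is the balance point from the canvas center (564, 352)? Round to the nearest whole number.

≈ 396

Σw = 4.9 + 7.0 + 3.9 = 15.8.
Σw·x = 4.9·866 + 7.0·965 + 3.9·866 = 14375.8, so x̄ = 14375.8/15.8 ≈ 909.86.
Σw·y = 4.9·293 + 7.0·91 + 3.9·110 = 2501.7, so ȳ = 2501.7/15.8 ≈ 158.34.
From (564, 352): dx = 345.86, dy = -193.66, so the distance is √(dx²+dy²) ≈ 396.39.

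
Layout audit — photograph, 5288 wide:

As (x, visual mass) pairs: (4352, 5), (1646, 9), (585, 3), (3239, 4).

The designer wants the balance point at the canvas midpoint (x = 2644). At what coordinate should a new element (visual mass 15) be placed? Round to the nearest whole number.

x ≈ 2927

New total weight: (5 + 9 + 3 + 4) + 15 = 36.
x: target moment 36×2644 = 95184; current 5·4352 + 9·1646 + 3·585 + 4·3239 = 51285; the new element supplies 43899, so x = 43899/15 ≈ 2926.60.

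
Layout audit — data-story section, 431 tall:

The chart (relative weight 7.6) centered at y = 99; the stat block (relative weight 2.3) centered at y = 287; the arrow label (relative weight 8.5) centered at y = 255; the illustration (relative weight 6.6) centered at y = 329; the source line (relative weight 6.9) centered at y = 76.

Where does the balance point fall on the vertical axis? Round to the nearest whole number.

Weights sum to 7.6 + 2.3 + 8.5 + 6.6 + 6.9 = 31.9.
Σw·y = 7.6·99 + 2.3·287 + 8.5·255 + 6.6·329 + 6.9·76 = 6275.8, so ȳ = 6275.8/31.9 ≈ 196.73.

y ≈ 197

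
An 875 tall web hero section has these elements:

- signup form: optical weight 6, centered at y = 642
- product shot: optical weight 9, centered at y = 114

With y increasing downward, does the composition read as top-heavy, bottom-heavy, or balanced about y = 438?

Total weight = 6 + 9 = 15.
y: (6·642 + 9·114) / 15 = 4878 / 15 ≈ 325.20
325.2 vs midline 438 → top-heavy.

top-heavy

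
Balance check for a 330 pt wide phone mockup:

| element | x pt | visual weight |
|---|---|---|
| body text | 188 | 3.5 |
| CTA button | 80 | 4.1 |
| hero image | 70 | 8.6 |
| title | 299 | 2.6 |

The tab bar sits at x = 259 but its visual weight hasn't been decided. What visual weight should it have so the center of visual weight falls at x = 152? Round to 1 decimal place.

w ≈ 4.6

Existing Σw = 18.8 (3.5 + 4.1 + 8.6 + 2.6); existing moment 3.5·188 + 4.1·80 + 8.6·70 + 2.6·299 = 2365.4.
For the centroid to hit 152: (2365.4 + w·259) / (18.8 + w) = 152.
Rearranging, w·(259 − 152) = 152·18.8 − 2365.4 = 492.2, so w ≈ 492.2/107 = 4.60.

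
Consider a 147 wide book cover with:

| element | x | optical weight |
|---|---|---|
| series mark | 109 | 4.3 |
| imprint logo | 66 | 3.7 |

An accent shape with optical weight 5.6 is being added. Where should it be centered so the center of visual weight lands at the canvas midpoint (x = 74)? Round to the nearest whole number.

After adding the accent shape, total weight = 4.3 + 3.7 + 5.6 = 13.6.
Along x: (712.9 + 5.6·x) / 13.6 = 74 (existing moment 4.3·109 + 3.7·66 = 712.9) ⇒ x = (1006.4 − 712.9) / 5.6 ≈ 52.41.

x ≈ 52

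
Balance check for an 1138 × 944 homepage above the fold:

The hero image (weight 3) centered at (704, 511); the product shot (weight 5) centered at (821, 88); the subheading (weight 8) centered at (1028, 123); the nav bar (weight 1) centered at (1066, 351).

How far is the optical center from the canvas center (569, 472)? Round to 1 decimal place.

≈ 441.3

Σw = 3 + 5 + 8 + 1 = 17.
x: (3·704 + 5·821 + 8·1028 + 1·1066) / 17 = 15507 / 17 ≈ 912.18
y: (3·511 + 5·88 + 8·123 + 1·351) / 17 = 3308 / 17 ≈ 194.59
Relative to (569, 472): Δ = (343.18, -277.41); |Δ| = √(343.18² + -277.41²) ≈ 441.28.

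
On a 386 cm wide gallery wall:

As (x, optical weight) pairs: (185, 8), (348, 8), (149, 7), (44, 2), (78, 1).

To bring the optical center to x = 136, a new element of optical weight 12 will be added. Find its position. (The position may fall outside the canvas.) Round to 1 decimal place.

New total weight: (8 + 8 + 7 + 2 + 1) + 12 = 38.
x: target moment 38×136 = 5168; current 8·185 + 8·348 + 7·149 + 2·44 + 1·78 = 5473; the new element supplies -305, so x = -305/12 ≈ -25.42.

x ≈ -25.4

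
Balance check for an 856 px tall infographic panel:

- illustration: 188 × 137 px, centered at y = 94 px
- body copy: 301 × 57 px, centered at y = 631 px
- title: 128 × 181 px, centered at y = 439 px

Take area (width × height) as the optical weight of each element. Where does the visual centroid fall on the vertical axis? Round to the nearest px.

Areas: illustration 188·137 = 25756, body copy 301·57 = 17157, title 128·181 = 23168. Total weight = 66081.
Σw·y = 25756·94 + 17157·631 + 23168·439 = 23417883, so ȳ = 23417883/66081 ≈ 354.38.

y ≈ 354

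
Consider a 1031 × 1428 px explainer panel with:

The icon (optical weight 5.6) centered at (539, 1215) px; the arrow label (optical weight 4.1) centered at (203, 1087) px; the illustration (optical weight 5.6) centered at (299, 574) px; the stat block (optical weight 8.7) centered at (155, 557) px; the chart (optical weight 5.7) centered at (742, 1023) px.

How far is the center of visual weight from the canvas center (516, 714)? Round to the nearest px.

Total weight = 5.6 + 4.1 + 5.6 + 8.7 + 5.7 = 29.7.
x: (5.6·539 + 4.1·203 + 5.6·299 + 8.7·155 + 5.7·742) / 29.7 = 11103.0 / 29.7 ≈ 373.84
y: (5.6·1215 + 4.1·1087 + 5.6·574 + 8.7·557 + 5.7·1023) / 29.7 = 25152.1 / 29.7 ≈ 846.87
Offset from (516, 714): Δx ≈ -142.16, Δy ≈ 132.87; distance = √(Δx² + Δy²) ≈ 194.59.

≈ 195 px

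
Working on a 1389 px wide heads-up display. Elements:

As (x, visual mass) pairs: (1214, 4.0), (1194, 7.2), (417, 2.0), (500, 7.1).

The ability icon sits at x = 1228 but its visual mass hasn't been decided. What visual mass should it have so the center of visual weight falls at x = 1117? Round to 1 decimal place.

Fixed elements: Σw = 4.0 + 7.2 + 2.0 + 7.1 = 20.3, Σw·x = 4.0·1214 + 7.2·1194 + 2.0·417 + 7.1·500 = 17836.8.
For the centroid to hit 1117: (17836.8 + w·1228) / (20.3 + w) = 1117.
So w = (1117·20.3 − 17836.8)/(1228 − 1117) = 4838.3/111 ≈ 43.59.

w ≈ 43.6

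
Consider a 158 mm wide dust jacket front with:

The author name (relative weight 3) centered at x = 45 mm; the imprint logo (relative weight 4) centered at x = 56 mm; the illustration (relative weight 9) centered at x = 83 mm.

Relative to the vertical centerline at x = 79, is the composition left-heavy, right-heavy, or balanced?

left-heavy

Weights sum to 3 + 4 + 9 = 16.
x-moment: 3·45 + 4·56 + 9·83 = 1106; centroid 1106/16 ≈ 69.12.
69.1 lies left of the midline 79, so the layout is left-heavy.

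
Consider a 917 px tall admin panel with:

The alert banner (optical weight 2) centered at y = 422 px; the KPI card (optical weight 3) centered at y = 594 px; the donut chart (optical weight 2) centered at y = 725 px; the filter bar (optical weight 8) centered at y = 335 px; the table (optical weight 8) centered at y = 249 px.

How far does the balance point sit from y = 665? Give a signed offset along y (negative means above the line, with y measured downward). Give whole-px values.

Total weight = 2 + 3 + 2 + 8 + 8 = 23.
Σw·y = 2·422 + 3·594 + 2·725 + 8·335 + 8·249 = 8748, so ȳ = 8748/23 ≈ 380.35.
Offset from y = 665: 380.35 − 665 ≈ -284.65.

≈ -285 px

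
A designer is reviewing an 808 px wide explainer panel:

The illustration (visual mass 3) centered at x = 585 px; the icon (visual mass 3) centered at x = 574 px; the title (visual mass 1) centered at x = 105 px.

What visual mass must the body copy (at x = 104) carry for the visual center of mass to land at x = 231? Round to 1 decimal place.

w ≈ 15.5

Existing Σw = 7 (3 + 3 + 1); existing moment 3·585 + 3·574 + 1·105 = 3582.
For the centroid to hit 231: (3582 + w·104) / (7 + w) = 231.
Rearranging, w·(104 − 231) = 231·7 − 3582 = -1965, so w ≈ -1965/-127 = 15.47.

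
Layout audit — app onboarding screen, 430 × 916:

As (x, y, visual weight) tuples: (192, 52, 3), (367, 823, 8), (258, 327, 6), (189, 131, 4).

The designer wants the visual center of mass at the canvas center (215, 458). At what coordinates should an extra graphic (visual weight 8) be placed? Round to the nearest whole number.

New total weight: (3 + 8 + 6 + 4) + 8 = 29.
Along x: (5816 + 8·x) / 29 = 215 (existing moment 3·192 + 8·367 + 6·258 + 4·189 = 5816) ⇒ x = (6235 − 5816) / 8 ≈ 52.38.
Along y: (9226 + 8·y) / 29 = 458 (existing moment 3·52 + 8·823 + 6·327 + 4·131 = 9226) ⇒ y = (13282 − 9226) / 8 ≈ 507.00.

(52, 507)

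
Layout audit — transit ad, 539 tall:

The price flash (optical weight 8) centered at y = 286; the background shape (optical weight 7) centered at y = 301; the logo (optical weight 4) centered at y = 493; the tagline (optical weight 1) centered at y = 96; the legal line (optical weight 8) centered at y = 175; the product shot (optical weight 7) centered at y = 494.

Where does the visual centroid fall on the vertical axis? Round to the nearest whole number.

Total weight = 8 + 7 + 4 + 1 + 8 + 7 = 35.
y: moment 11321 / weight 35 ≈ 323.46

y ≈ 323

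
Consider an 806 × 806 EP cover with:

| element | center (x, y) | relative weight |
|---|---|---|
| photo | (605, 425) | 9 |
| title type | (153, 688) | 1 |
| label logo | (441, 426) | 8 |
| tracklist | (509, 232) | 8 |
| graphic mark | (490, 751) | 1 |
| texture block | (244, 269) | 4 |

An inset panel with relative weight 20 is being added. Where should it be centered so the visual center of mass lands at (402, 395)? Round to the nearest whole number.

New total weight: (9 + 1 + 8 + 8 + 1 + 4) + 20 = 51.
Along x: (14664 + 20·x) / 51 = 402 (existing moment 9·605 + 1·153 + 8·441 + 8·509 + 1·490 + 4·244 = 14664) ⇒ x = (20502 − 14664) / 20 ≈ 291.90.
Along y: (11604 + 20·y) / 51 = 395 (existing moment 9·425 + 1·688 + 8·426 + 8·232 + 1·751 + 4·269 = 11604) ⇒ y = (20145 − 11604) / 20 ≈ 427.05.

(292, 427)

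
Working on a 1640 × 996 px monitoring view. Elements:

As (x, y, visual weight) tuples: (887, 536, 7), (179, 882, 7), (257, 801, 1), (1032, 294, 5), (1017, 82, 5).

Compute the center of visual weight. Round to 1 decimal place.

(718.6, 504.3)

Σw = 7 + 7 + 1 + 5 + 5 = 25.
Σw·x = 7·887 + 7·179 + 1·257 + 5·1032 + 5·1017 = 17964, so x̄ = 17964/25 ≈ 718.56.
Σw·y = 7·536 + 7·882 + 1·801 + 5·294 + 5·82 = 12607, so ȳ = 12607/25 ≈ 504.28.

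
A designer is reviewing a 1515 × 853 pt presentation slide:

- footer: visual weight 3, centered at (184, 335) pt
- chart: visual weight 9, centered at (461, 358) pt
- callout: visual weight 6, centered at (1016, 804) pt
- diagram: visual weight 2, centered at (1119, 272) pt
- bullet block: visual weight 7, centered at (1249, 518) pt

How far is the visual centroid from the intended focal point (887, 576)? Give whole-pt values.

≈ 118 pt

Total weight = 3 + 9 + 6 + 2 + 7 = 27.
x-moment: 3·184 + 9·461 + 6·1016 + 2·1119 + 7·1249 = 21778; centroid 21778/27 ≈ 806.59.
y-moment: 3·335 + 9·358 + 6·804 + 2·272 + 7·518 = 13221; centroid 13221/27 ≈ 489.67.
Relative to (887, 576): Δ = (-80.41, -86.33); |Δ| = √(-80.41² + -86.33²) ≈ 117.98.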